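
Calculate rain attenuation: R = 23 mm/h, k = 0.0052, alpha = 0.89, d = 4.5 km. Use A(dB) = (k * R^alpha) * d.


gamma = 0.0052 * 23^0.89 = 0.084711 dB/km
A = 0.084711 * 4.5 = 0.38 dB

0.38 dB


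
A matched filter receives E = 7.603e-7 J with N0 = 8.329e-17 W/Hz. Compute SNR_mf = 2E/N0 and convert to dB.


SNR_lin = 2 * 7.603e-7 / 8.329e-17 = 1.826e10
SNR_dB = 10*log10(1.826e10) = 102.6 dB

102.6 dB


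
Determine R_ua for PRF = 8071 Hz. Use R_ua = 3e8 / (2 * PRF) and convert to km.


R_ua = 3e8 / (2 * 8071) = 18585.1 m = 18.6 km

18.6 km


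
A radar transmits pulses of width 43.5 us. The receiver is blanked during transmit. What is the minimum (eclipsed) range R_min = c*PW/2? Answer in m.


R_min = 3e8 * 43.5e-6 / 2 = 6525.0 m

6525.0 m


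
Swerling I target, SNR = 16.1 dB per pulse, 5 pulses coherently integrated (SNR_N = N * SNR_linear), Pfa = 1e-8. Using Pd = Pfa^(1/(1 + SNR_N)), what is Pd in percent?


SNR_lin = 10^(16.1/10) = 40.73803
SNR_N = 5 * 40.73803 = 203.69015
1/(1 + SNR_N) = 1/204.69015 = 0.0048854
Pd = (1e-8)^0.0048854 = 0.91394
Pd = 91.4%

91.4%


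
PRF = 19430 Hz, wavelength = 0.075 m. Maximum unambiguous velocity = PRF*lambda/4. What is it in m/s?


V_ua = 19430 * 0.075 / 4 = 364.3 m/s

364.3 m/s


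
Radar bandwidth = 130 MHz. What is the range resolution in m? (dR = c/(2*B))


dR = 3e8 / (2 * 130000000.0) = 1.15 m

1.15 m


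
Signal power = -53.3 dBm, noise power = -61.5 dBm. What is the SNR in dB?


SNR = -53.3 - (-61.5) = 8.2 dB

8.2 dB


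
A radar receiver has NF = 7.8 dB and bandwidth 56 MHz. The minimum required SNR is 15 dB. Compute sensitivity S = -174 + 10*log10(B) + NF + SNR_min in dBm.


10*log10(56000000.0) = 77.48
S = -174 + 77.48 + 7.8 + 15 = -73.7 dBm

-73.7 dBm


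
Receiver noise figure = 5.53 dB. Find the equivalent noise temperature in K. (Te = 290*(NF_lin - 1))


NF_lin = 10^(5.53/10) = 3.572728
Te = 290 * (3.572728 - 1) = 746.1 K

746.1 K


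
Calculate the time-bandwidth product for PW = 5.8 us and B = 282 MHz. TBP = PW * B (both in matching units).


TBP = 5.8 * 282 = 1635.6

1635.6


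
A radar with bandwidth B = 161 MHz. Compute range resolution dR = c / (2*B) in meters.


dR = 3e8 / (2 * 161000000.0) = 0.93 m

0.93 m


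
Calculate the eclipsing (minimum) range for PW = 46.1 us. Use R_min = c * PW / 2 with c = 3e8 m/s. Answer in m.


R_min = 3e8 * 46.1e-6 / 2 = 6915.0 m

6915.0 m


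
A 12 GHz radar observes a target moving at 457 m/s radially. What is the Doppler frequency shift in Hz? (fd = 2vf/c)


fd = 2 * 457 * 12000000000.0 / 3e8 = 36560.0 Hz

36560.0 Hz


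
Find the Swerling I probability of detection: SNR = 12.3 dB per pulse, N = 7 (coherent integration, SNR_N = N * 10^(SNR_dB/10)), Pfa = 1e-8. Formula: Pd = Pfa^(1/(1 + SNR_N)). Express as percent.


SNR_lin = 10^(12.3/10) = 16.98244
SNR_N = 7 * 16.98244 = 118.87708
1/(1 + SNR_N) = 1/119.87708 = 0.0083419
Pd = (1e-8)^0.0083419 = 0.85756
Pd = 85.8%

85.8%


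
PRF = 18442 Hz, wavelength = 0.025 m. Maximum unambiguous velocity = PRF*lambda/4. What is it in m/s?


V_ua = 18442 * 0.025 / 4 = 115.3 m/s

115.3 m/s


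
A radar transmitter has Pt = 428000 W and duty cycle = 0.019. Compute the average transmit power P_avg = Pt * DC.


P_avg = 428000 * 0.019 = 8132.0 W

8132.0 W


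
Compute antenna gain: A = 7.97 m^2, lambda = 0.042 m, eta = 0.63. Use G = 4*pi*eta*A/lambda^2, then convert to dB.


G_linear = 4*pi*0.63*7.97/0.042^2 = 35769.28
G_dB = 10*log10(35769.28) = 45.5 dB

45.5 dB


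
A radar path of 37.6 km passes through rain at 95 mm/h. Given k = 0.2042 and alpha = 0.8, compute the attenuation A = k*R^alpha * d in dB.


gamma = 0.2042 * 95^0.8 = 7.802515 dB/km
A = 7.802515 * 37.6 = 293.37 dB

293.37 dB


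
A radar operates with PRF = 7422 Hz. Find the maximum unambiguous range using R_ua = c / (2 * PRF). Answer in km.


R_ua = 3e8 / (2 * 7422) = 20210.2 m = 20.2 km

20.2 km


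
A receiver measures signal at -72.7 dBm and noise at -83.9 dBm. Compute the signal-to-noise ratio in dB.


SNR = -72.7 - (-83.9) = 11.2 dB

11.2 dB


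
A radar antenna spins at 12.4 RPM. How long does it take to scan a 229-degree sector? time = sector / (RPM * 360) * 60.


t = 229 / (12.4 * 360) * 60 = 3.08 s

3.08 s


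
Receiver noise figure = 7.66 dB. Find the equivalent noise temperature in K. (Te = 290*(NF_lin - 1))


NF_lin = 10^(7.66/10) = 5.834451
Te = 290 * (5.834451 - 1) = 1402.0 K

1402.0 K


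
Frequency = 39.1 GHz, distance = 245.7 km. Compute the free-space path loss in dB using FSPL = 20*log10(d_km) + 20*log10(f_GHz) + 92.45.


20*log10(245.7) = 47.81
20*log10(39.1) = 31.84
FSPL = 172.1 dB

172.1 dB


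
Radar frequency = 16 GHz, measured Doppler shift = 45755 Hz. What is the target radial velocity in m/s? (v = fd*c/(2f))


v = 45755 * 3e8 / (2 * 16000000000.0) = 429.0 m/s

429.0 m/s


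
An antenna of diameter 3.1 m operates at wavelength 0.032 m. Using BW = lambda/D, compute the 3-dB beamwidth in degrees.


BW_rad = 0.032 / 3.1 = 0.010323
BW_deg = 0.59 degrees

0.59 degrees


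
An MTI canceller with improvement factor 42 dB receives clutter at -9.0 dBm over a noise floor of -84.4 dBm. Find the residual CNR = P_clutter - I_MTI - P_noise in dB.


CNR = -9.0 - 42 - (-84.4) = 33.4 dB

33.4 dB


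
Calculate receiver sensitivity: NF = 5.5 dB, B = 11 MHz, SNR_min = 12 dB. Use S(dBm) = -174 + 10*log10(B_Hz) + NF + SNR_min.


10*log10(11000000.0) = 70.41
S = -174 + 70.41 + 5.5 + 12 = -86.1 dBm

-86.1 dBm


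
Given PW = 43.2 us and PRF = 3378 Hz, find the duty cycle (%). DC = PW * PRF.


DC = 43.2e-6 * 3378 * 100 = 14.59%

14.59%


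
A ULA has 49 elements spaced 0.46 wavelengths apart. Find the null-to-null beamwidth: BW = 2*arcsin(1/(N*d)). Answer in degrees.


1/(N*d) = 1/(49*0.46) = 0.044366
BW = 2*arcsin(0.044366) = 5.1 degrees

5.1 degrees


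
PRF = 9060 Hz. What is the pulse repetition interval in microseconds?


PRI = 1/9060 = 0.0001103753 s = 110.4 us

110.4 us


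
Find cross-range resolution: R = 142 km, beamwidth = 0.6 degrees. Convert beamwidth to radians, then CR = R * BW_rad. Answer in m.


BW_rad = 0.010471976
CR = 142000 * 0.010471976 = 1487.0 m

1487.0 m


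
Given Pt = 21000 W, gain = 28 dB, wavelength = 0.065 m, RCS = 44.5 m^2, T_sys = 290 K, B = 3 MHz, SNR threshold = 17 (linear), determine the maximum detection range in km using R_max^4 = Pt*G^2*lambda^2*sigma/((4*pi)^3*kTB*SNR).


G_lin = 10^(28/10) = 630.957344
R^4 = 21000 * 630.957344^2 * 0.065^2 * 44.5 / ((4*pi)^3 * 1.38e-23 * 290 * 3000000.0 * 17)
R^4 = 3.88087e18 m^4
R_max = (3.88087e18)^(1/4) = 44384.6 m = 44.4 km

44.4 km


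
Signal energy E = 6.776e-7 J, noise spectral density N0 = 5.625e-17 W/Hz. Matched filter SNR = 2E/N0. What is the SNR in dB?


SNR_lin = 2 * 6.776e-7 / 5.625e-17 = 2.409e10
SNR_dB = 10*log10(2.409e10) = 103.8 dB

103.8 dB


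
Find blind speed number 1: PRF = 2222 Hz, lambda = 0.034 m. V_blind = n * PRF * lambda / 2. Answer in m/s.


V_blind = 1 * 2222 * 0.034 / 2 = 37.8 m/s

37.8 m/s


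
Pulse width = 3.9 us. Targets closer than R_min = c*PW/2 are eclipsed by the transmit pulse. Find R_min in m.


R_min = 3e8 * 3.9e-6 / 2 = 585.0 m

585.0 m


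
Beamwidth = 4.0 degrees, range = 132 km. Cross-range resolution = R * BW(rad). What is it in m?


BW_rad = 0.06981317
CR = 132000 * 0.06981317 = 9215.3 m

9215.3 m


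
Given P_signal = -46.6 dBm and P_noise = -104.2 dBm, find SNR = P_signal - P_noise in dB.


SNR = -46.6 - (-104.2) = 57.6 dB

57.6 dB


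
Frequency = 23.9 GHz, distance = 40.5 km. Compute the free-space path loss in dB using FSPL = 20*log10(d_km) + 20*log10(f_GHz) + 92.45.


20*log10(40.5) = 32.15
20*log10(23.9) = 27.57
FSPL = 152.2 dB

152.2 dB


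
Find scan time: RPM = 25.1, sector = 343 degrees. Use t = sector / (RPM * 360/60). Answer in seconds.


t = 343 / (25.1 * 360) * 60 = 2.28 s

2.28 s


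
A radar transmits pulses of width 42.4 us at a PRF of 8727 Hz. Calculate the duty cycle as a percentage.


DC = 42.4e-6 * 8727 * 100 = 37.0%

37.0%


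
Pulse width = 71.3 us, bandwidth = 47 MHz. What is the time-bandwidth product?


TBP = 71.3 * 47 = 3351.1

3351.1


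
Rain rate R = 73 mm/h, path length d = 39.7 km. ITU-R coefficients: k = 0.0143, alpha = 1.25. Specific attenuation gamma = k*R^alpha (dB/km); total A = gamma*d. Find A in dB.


gamma = 0.0143 * 73^1.25 = 3.051333 dB/km
A = 3.051333 * 39.7 = 121.14 dB

121.14 dB


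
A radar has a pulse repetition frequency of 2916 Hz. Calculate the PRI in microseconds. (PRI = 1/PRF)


PRI = 1/2916 = 0.0003429355 s = 342.9 us

342.9 us


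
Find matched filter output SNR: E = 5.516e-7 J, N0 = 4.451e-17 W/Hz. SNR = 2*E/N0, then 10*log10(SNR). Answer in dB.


SNR_lin = 2 * 5.516e-7 / 4.451e-17 = 2.479e10
SNR_dB = 10*log10(2.479e10) = 103.9 dB

103.9 dB


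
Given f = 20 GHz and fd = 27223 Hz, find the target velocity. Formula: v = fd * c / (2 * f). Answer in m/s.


v = 27223 * 3e8 / (2 * 20000000000.0) = 204.2 m/s

204.2 m/s


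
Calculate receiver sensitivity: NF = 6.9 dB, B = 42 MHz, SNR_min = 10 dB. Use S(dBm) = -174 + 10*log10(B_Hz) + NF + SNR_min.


10*log10(42000000.0) = 76.23
S = -174 + 76.23 + 6.9 + 10 = -80.9 dBm

-80.9 dBm


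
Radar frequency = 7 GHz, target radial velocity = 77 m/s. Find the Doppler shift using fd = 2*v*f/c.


fd = 2 * 77 * 7000000000.0 / 3e8 = 3593.3 Hz

3593.3 Hz


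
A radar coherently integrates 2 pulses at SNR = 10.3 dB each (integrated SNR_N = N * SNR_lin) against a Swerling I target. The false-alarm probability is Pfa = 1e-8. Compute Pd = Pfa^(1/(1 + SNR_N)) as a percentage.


SNR_lin = 10^(10.3/10) = 10.71519
SNR_N = 2 * 10.71519 = 21.43038
1/(1 + SNR_N) = 1/22.43038 = 0.0445824
Pd = (1e-8)^0.0445824 = 0.43989
Pd = 44.0%

44.0%


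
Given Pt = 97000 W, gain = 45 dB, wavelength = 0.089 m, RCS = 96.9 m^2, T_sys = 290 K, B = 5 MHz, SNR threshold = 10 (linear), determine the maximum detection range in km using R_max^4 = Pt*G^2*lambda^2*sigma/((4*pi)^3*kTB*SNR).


G_lin = 10^(45/10) = 31622.776602
R^4 = 97000 * 31622.776602^2 * 0.089^2 * 96.9 / ((4*pi)^3 * 1.38e-23 * 290 * 5000000.0 * 10)
R^4 = 1.87499e23 m^4
R_max = (1.87499e23)^(1/4) = 658036.1 m = 658.0 km

658.0 km


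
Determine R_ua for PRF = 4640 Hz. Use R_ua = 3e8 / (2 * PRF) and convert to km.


R_ua = 3e8 / (2 * 4640) = 32327.6 m = 32.3 km

32.3 km


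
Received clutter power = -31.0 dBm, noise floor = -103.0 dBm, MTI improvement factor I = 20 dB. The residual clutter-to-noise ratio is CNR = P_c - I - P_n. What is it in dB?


CNR = -31.0 - 20 - (-103.0) = 52.0 dB

52.0 dB


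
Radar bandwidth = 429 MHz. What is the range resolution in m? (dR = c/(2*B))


dR = 3e8 / (2 * 429000000.0) = 0.35 m

0.35 m


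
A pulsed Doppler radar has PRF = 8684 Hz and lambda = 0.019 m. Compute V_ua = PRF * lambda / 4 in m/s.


V_ua = 8684 * 0.019 / 4 = 41.2 m/s

41.2 m/s


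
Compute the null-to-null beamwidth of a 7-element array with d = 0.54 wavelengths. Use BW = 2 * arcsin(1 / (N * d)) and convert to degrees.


1/(N*d) = 1/(7*0.54) = 0.26455
BW = 2*arcsin(0.26455) = 30.7 degrees

30.7 degrees


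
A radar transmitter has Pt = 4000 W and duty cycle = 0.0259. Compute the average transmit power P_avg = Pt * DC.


P_avg = 4000 * 0.0259 = 103.6 W

103.6 W


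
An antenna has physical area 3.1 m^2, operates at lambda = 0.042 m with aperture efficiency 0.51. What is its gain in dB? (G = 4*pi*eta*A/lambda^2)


G_linear = 4*pi*0.51*3.1/0.042^2 = 11262.72
G_dB = 10*log10(11262.72) = 40.5 dB

40.5 dB


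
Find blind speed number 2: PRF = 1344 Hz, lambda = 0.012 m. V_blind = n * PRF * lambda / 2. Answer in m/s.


V_blind = 2 * 1344 * 0.012 / 2 = 16.1 m/s

16.1 m/s


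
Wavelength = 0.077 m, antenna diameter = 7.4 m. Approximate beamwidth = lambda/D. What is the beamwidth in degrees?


BW_rad = 0.077 / 7.4 = 0.010405
BW_deg = 0.6 degrees

0.6 degrees


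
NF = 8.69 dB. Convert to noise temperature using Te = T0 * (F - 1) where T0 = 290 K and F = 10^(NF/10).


NF_lin = 10^(8.69/10) = 7.396053
Te = 290 * (7.396053 - 1) = 1854.9 K

1854.9 K


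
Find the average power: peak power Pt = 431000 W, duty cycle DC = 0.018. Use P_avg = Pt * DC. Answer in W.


P_avg = 431000 * 0.018 = 7758.0 W

7758.0 W


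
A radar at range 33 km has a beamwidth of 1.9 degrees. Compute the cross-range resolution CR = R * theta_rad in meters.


BW_rad = 0.033161256
CR = 33000 * 0.033161256 = 1094.3 m

1094.3 m


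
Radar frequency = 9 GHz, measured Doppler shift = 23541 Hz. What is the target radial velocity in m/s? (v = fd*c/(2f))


v = 23541 * 3e8 / (2 * 9000000000.0) = 392.4 m/s

392.4 m/s


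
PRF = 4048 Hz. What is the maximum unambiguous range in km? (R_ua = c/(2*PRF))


R_ua = 3e8 / (2 * 4048) = 37055.3 m = 37.1 km

37.1 km


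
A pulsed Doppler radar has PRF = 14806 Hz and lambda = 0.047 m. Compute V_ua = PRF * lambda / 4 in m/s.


V_ua = 14806 * 0.047 / 4 = 174.0 m/s

174.0 m/s


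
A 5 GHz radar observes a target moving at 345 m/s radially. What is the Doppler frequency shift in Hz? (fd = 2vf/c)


fd = 2 * 345 * 5000000000.0 / 3e8 = 11500.0 Hz

11500.0 Hz


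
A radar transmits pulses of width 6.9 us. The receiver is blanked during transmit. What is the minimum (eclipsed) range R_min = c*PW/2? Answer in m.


R_min = 3e8 * 6.9e-6 / 2 = 1035.0 m

1035.0 m


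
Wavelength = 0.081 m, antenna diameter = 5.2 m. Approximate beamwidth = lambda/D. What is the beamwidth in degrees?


BW_rad = 0.081 / 5.2 = 0.015577
BW_deg = 0.89 degrees

0.89 degrees


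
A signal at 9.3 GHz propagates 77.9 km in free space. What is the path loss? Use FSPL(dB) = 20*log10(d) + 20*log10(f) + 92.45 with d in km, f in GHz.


20*log10(77.9) = 37.83
20*log10(9.3) = 19.37
FSPL = 149.7 dB

149.7 dB


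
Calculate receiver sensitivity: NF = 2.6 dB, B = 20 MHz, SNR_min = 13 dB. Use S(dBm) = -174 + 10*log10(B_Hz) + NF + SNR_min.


10*log10(20000000.0) = 73.01
S = -174 + 73.01 + 2.6 + 13 = -85.4 dBm

-85.4 dBm


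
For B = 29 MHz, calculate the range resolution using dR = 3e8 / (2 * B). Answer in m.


dR = 3e8 / (2 * 29000000.0) = 5.17 m

5.17 m


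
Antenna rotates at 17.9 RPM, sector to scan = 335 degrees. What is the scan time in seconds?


t = 335 / (17.9 * 360) * 60 = 3.12 s

3.12 s


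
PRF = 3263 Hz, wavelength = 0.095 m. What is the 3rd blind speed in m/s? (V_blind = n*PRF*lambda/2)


V_blind = 3 * 3263 * 0.095 / 2 = 465.0 m/s

465.0 m/s


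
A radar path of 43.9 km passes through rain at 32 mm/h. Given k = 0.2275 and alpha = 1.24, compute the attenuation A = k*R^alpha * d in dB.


gamma = 0.2275 * 32^1.24 = 16.725048 dB/km
A = 16.725048 * 43.9 = 734.23 dB

734.23 dB


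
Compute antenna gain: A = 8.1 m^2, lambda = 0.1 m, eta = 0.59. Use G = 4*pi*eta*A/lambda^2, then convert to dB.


G_linear = 4*pi*0.59*8.1/0.1^2 = 6005.47
G_dB = 10*log10(6005.47) = 37.8 dB

37.8 dB


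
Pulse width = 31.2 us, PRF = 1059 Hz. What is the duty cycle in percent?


DC = 31.2e-6 * 1059 * 100 = 3.3%

3.3%


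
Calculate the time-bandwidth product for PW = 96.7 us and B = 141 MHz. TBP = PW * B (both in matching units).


TBP = 96.7 * 141 = 13634.7

13634.7


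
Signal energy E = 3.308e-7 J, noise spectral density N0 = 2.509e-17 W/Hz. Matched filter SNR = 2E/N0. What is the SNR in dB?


SNR_lin = 2 * 3.308e-7 / 2.509e-17 = 2.637e10
SNR_dB = 10*log10(2.637e10) = 104.2 dB

104.2 dB


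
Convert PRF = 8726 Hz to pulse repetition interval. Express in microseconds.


PRI = 1/8726 = 0.0001146 s = 114.6 us

114.6 us


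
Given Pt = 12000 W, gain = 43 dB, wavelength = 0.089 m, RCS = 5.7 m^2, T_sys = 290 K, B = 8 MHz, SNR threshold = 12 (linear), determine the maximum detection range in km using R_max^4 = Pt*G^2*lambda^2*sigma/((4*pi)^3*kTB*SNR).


G_lin = 10^(43/10) = 19952.62315
R^4 = 12000 * 19952.62315^2 * 0.089^2 * 5.7 / ((4*pi)^3 * 1.38e-23 * 290 * 8000000.0 * 12)
R^4 = 2.82916e20 m^4
R_max = (2.82916e20)^(1/4) = 129692.4 m = 129.7 km

129.7 km


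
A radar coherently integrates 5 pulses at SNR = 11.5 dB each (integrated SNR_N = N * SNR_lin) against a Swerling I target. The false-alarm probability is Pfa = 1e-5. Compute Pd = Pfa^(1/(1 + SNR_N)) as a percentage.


SNR_lin = 10^(11.5/10) = 14.12538
SNR_N = 5 * 14.12538 = 70.6269
1/(1 + SNR_N) = 1/71.6269 = 0.0139612
Pd = (1e-5)^0.0139612 = 0.85152
Pd = 85.2%

85.2%


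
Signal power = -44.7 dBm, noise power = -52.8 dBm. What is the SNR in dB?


SNR = -44.7 - (-52.8) = 8.1 dB

8.1 dB


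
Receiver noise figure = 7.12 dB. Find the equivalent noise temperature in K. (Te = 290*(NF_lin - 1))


NF_lin = 10^(7.12/10) = 5.152286
Te = 290 * (5.152286 - 1) = 1204.2 K

1204.2 K


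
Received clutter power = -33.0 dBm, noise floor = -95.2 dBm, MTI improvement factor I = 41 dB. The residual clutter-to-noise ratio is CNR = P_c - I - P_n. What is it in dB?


CNR = -33.0 - 41 - (-95.2) = 21.2 dB

21.2 dB


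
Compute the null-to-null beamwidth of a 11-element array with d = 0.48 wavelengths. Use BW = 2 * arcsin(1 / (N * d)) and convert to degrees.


1/(N*d) = 1/(11*0.48) = 0.189394
BW = 2*arcsin(0.189394) = 21.8 degrees

21.8 degrees


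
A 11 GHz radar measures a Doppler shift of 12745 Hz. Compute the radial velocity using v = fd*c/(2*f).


v = 12745 * 3e8 / (2 * 11000000000.0) = 173.8 m/s

173.8 m/s


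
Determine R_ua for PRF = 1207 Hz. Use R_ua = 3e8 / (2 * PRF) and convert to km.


R_ua = 3e8 / (2 * 1207) = 124275.1 m = 124.3 km

124.3 km


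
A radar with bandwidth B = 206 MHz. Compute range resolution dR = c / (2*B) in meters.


dR = 3e8 / (2 * 206000000.0) = 0.73 m

0.73 m


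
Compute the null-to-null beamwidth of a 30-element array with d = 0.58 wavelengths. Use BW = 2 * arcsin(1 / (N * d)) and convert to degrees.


1/(N*d) = 1/(30*0.58) = 0.057471
BW = 2*arcsin(0.057471) = 6.6 degrees

6.6 degrees


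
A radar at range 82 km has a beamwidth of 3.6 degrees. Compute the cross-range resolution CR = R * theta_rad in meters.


BW_rad = 0.062831853
CR = 82000 * 0.062831853 = 5152.2 m

5152.2 m


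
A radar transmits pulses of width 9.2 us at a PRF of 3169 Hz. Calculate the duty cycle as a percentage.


DC = 9.2e-6 * 3169 * 100 = 2.92%

2.92%


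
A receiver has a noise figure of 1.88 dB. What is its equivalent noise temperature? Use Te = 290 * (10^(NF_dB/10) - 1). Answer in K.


NF_lin = 10^(1.88/10) = 1.5417
Te = 290 * (1.5417 - 1) = 157.1 K

157.1 K


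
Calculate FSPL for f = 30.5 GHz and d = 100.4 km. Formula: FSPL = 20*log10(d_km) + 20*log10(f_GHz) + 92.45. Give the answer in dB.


20*log10(100.4) = 40.03
20*log10(30.5) = 29.69
FSPL = 162.2 dB

162.2 dB


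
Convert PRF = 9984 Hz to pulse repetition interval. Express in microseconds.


PRI = 1/9984 = 0.0001001603 s = 100.2 us

100.2 us


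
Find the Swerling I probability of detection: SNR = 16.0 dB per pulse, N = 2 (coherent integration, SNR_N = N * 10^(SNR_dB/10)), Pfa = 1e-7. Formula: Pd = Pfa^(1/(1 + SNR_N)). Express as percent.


SNR_lin = 10^(16.0/10) = 39.81072
SNR_N = 2 * 39.81072 = 79.62144
1/(1 + SNR_N) = 1/80.62144 = 0.0124036
Pd = (1e-7)^0.0124036 = 0.81879
Pd = 81.9%

81.9%


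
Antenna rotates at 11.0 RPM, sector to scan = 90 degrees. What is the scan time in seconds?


t = 90 / (11.0 * 360) * 60 = 1.36 s

1.36 s


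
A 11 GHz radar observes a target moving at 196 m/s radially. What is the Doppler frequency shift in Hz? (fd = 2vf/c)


fd = 2 * 196 * 11000000000.0 / 3e8 = 14373.3 Hz

14373.3 Hz


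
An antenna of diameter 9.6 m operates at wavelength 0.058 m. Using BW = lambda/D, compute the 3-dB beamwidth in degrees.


BW_rad = 0.058 / 9.6 = 0.006042
BW_deg = 0.35 degrees

0.35 degrees


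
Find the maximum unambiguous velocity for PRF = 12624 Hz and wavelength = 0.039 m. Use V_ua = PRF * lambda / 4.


V_ua = 12624 * 0.039 / 4 = 123.1 m/s

123.1 m/s


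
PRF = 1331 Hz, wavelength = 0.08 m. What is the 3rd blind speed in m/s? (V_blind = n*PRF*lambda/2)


V_blind = 3 * 1331 * 0.08 / 2 = 159.7 m/s

159.7 m/s


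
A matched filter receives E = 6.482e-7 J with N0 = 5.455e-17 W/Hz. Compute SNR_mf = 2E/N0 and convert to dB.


SNR_lin = 2 * 6.482e-7 / 5.455e-17 = 2.377e10
SNR_dB = 10*log10(2.377e10) = 103.8 dB

103.8 dB


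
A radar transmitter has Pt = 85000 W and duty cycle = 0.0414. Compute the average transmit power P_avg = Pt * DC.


P_avg = 85000 * 0.0414 = 3519.0 W

3519.0 W


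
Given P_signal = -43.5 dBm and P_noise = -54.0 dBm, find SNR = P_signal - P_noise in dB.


SNR = -43.5 - (-54.0) = 10.5 dB

10.5 dB


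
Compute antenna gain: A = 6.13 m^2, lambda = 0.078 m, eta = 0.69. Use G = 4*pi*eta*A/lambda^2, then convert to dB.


G_linear = 4*pi*0.69*6.13/0.078^2 = 8736.35
G_dB = 10*log10(8736.35) = 39.4 dB

39.4 dB


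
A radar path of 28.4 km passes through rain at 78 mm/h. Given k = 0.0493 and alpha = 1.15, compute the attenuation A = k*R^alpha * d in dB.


gamma = 0.0493 * 78^1.15 = 7.391894 dB/km
A = 7.391894 * 28.4 = 209.93 dB

209.93 dB


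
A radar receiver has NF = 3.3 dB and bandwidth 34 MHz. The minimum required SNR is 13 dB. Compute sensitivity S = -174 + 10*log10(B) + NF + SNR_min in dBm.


10*log10(34000000.0) = 75.31
S = -174 + 75.31 + 3.3 + 13 = -82.4 dBm

-82.4 dBm


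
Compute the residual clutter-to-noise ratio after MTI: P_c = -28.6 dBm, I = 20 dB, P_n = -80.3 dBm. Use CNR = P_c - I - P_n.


CNR = -28.6 - 20 - (-80.3) = 31.7 dB

31.7 dB


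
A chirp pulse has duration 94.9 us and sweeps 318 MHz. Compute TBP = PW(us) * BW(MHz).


TBP = 94.9 * 318 = 30178.2

30178.2


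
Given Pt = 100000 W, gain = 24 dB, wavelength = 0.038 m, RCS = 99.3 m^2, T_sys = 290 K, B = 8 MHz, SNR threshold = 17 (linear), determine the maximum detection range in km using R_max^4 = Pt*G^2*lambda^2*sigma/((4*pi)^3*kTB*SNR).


G_lin = 10^(24/10) = 251.188643
R^4 = 100000 * 251.188643^2 * 0.038^2 * 99.3 / ((4*pi)^3 * 1.38e-23 * 290 * 8000000.0 * 17)
R^4 = 8.37666e17 m^4
R_max = (8.37666e17)^(1/4) = 30252.9 m = 30.3 km

30.3 km


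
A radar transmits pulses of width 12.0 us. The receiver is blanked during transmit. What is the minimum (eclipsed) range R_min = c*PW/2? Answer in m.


R_min = 3e8 * 12.0e-6 / 2 = 1800.0 m

1800.0 m


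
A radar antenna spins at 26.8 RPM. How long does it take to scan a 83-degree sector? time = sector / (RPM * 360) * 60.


t = 83 / (26.8 * 360) * 60 = 0.52 s

0.52 s


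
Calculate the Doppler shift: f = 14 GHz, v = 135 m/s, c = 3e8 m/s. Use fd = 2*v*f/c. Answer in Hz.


fd = 2 * 135 * 14000000000.0 / 3e8 = 12600.0 Hz

12600.0 Hz


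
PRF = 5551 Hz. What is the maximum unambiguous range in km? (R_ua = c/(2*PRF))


R_ua = 3e8 / (2 * 5551) = 27022.2 m = 27.0 km

27.0 km


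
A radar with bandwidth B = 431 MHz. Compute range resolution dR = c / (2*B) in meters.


dR = 3e8 / (2 * 431000000.0) = 0.35 m

0.35 m


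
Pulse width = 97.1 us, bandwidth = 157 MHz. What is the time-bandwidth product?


TBP = 97.1 * 157 = 15244.7

15244.7


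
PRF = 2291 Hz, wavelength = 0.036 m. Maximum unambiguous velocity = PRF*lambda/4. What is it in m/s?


V_ua = 2291 * 0.036 / 4 = 20.6 m/s

20.6 m/s


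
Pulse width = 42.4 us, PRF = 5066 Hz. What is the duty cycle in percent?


DC = 42.4e-6 * 5066 * 100 = 21.48%

21.48%


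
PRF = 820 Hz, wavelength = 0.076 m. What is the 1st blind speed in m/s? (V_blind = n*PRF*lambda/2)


V_blind = 1 * 820 * 0.076 / 2 = 31.2 m/s

31.2 m/s


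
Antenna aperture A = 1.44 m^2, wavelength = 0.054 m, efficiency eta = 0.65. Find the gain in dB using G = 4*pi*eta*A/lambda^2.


G_linear = 4*pi*0.65*1.44/0.054^2 = 4033.65
G_dB = 10*log10(4033.65) = 36.1 dB

36.1 dB


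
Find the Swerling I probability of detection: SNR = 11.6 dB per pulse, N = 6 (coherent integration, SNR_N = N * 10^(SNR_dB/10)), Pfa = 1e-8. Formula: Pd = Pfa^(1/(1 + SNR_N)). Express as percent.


SNR_lin = 10^(11.6/10) = 14.4544
SNR_N = 6 * 14.4544 = 86.7264
1/(1 + SNR_N) = 1/87.7264 = 0.0113991
Pd = (1e-8)^0.0113991 = 0.8106
Pd = 81.1%

81.1%


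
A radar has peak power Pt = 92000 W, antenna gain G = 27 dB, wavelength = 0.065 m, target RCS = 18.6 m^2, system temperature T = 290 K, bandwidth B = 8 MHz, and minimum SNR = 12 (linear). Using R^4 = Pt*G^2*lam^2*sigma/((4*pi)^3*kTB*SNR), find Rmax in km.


G_lin = 10^(27/10) = 501.187234
R^4 = 92000 * 501.187234^2 * 0.065^2 * 18.6 / ((4*pi)^3 * 1.38e-23 * 290 * 8000000.0 * 12)
R^4 = 2.38204e18 m^4
R_max = (2.38204e18)^(1/4) = 39286.0 m = 39.3 km

39.3 km


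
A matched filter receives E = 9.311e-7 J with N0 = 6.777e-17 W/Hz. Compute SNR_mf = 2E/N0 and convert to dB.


SNR_lin = 2 * 9.311e-7 / 6.777e-17 = 2.748e10
SNR_dB = 10*log10(2.748e10) = 104.4 dB

104.4 dB


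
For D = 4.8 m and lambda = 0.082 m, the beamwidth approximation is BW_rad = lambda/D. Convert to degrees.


BW_rad = 0.082 / 4.8 = 0.017083
BW_deg = 0.98 degrees

0.98 degrees


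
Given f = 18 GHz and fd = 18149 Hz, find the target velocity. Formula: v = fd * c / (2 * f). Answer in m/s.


v = 18149 * 3e8 / (2 * 18000000000.0) = 151.2 m/s

151.2 m/s


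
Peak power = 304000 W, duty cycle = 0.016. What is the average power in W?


P_avg = 304000 * 0.016 = 4864.0 W

4864.0 W


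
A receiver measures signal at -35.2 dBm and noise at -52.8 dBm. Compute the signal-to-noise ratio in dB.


SNR = -35.2 - (-52.8) = 17.6 dB

17.6 dB


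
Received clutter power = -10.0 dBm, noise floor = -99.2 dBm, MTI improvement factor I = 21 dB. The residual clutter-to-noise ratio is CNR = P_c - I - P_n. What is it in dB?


CNR = -10.0 - 21 - (-99.2) = 68.2 dB

68.2 dB


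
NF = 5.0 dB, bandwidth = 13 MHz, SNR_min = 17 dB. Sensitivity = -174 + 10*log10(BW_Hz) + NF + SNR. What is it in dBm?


10*log10(13000000.0) = 71.14
S = -174 + 71.14 + 5.0 + 17 = -80.9 dBm

-80.9 dBm


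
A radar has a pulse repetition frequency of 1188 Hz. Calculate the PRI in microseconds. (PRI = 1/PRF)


PRI = 1/1188 = 0.0008417508 s = 841.8 us

841.8 us


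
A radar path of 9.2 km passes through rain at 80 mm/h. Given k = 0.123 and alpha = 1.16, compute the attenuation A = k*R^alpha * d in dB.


gamma = 0.123 * 80^1.16 = 19.837617 dB/km
A = 19.837617 * 9.2 = 182.51 dB

182.51 dB


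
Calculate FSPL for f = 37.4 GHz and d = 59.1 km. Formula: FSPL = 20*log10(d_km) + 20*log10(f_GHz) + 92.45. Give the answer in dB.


20*log10(59.1) = 35.43
20*log10(37.4) = 31.46
FSPL = 159.3 dB

159.3 dB


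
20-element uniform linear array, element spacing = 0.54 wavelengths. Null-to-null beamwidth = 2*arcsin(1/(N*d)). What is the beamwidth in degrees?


1/(N*d) = 1/(20*0.54) = 0.092593
BW = 2*arcsin(0.092593) = 10.6 degrees

10.6 degrees


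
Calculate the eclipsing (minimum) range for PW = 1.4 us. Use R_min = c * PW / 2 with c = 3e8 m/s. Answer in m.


R_min = 3e8 * 1.4e-6 / 2 = 210.0 m

210.0 m


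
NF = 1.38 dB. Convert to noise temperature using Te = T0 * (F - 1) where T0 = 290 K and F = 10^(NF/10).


NF_lin = 10^(1.38/10) = 1.374042
Te = 290 * (1.374042 - 1) = 108.5 K

108.5 K


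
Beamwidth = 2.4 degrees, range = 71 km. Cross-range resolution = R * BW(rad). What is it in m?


BW_rad = 0.041887902
CR = 71000 * 0.041887902 = 2974.0 m

2974.0 m


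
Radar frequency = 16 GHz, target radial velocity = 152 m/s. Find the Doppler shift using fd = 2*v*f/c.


fd = 2 * 152 * 16000000000.0 / 3e8 = 16213.3 Hz

16213.3 Hz


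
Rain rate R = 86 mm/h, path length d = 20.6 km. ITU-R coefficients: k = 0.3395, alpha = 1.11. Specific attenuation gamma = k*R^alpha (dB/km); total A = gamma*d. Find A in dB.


gamma = 0.3395 * 86^1.11 = 47.657698 dB/km
A = 47.657698 * 20.6 = 981.75 dB

981.75 dB


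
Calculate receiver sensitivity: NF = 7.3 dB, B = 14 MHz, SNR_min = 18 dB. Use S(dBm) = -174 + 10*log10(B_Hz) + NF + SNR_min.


10*log10(14000000.0) = 71.46
S = -174 + 71.46 + 7.3 + 18 = -77.2 dBm

-77.2 dBm


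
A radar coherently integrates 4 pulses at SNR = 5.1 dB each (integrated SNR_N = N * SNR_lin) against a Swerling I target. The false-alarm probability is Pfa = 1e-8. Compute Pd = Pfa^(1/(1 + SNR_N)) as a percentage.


SNR_lin = 10^(5.1/10) = 3.23594
SNR_N = 4 * 3.23594 = 12.94376
1/(1 + SNR_N) = 1/13.94376 = 0.0717167
Pd = (1e-8)^0.0717167 = 0.26685
Pd = 26.7%

26.7%


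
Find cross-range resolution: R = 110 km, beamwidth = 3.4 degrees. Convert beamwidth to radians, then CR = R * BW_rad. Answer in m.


BW_rad = 0.059341195
CR = 110000 * 0.059341195 = 6527.5 m

6527.5 m


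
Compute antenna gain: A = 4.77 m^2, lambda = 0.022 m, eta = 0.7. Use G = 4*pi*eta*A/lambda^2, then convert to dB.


G_linear = 4*pi*0.7*4.77/0.022^2 = 86692.38
G_dB = 10*log10(86692.38) = 49.4 dB

49.4 dB


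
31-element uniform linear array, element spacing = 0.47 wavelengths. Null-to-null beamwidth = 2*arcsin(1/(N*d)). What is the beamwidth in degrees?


1/(N*d) = 1/(31*0.47) = 0.068634
BW = 2*arcsin(0.068634) = 7.9 degrees

7.9 degrees


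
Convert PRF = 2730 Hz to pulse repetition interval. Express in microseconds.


PRI = 1/2730 = 0.0003663004 s = 366.3 us

366.3 us


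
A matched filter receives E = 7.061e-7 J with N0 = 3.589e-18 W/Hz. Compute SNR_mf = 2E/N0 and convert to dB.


SNR_lin = 2 * 7.061e-7 / 3.589e-18 = 3.935e11
SNR_dB = 10*log10(3.935e11) = 115.9 dB

115.9 dB


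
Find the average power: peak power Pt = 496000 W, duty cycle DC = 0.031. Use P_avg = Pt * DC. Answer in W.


P_avg = 496000 * 0.031 = 15376.0 W

15376.0 W


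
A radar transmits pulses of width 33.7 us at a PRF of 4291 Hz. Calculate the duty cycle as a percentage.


DC = 33.7e-6 * 4291 * 100 = 14.46%

14.46%


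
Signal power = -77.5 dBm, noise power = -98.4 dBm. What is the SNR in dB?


SNR = -77.5 - (-98.4) = 20.9 dB

20.9 dB


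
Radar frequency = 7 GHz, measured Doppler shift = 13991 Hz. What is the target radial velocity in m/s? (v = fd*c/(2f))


v = 13991 * 3e8 / (2 * 7000000000.0) = 299.8 m/s

299.8 m/s


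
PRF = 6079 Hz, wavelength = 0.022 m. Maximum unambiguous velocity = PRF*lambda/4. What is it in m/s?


V_ua = 6079 * 0.022 / 4 = 33.4 m/s

33.4 m/s


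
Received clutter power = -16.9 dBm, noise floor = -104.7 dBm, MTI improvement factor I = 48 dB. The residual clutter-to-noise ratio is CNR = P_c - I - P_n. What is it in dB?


CNR = -16.9 - 48 - (-104.7) = 39.8 dB

39.8 dB


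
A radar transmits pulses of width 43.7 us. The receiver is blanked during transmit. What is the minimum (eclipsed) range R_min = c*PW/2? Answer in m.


R_min = 3e8 * 43.7e-6 / 2 = 6555.0 m

6555.0 m


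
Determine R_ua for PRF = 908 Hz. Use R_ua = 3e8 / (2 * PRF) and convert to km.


R_ua = 3e8 / (2 * 908) = 165198.2 m = 165.2 km

165.2 km


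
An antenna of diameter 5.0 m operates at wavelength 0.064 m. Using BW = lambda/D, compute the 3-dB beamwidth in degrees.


BW_rad = 0.064 / 5.0 = 0.0128
BW_deg = 0.73 degrees

0.73 degrees


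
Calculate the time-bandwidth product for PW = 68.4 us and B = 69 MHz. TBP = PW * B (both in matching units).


TBP = 68.4 * 69 = 4719.6

4719.6


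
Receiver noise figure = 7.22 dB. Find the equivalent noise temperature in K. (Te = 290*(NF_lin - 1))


NF_lin = 10^(7.22/10) = 5.272299
Te = 290 * (5.272299 - 1) = 1239.0 K

1239.0 K


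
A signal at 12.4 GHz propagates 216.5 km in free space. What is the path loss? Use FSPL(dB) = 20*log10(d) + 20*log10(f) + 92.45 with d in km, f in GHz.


20*log10(216.5) = 46.71
20*log10(12.4) = 21.87
FSPL = 161.0 dB

161.0 dB


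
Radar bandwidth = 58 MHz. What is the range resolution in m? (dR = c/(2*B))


dR = 3e8 / (2 * 58000000.0) = 2.59 m

2.59 m


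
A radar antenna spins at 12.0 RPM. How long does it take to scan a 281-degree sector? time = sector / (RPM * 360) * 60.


t = 281 / (12.0 * 360) * 60 = 3.9 s

3.9 s


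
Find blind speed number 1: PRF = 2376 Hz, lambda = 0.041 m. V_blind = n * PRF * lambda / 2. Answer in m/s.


V_blind = 1 * 2376 * 0.041 / 2 = 48.7 m/s

48.7 m/s


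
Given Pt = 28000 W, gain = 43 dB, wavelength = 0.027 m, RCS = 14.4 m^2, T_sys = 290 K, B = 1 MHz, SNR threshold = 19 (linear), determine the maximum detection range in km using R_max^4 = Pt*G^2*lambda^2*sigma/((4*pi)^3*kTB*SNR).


G_lin = 10^(43/10) = 19952.62315
R^4 = 28000 * 19952.62315^2 * 0.027^2 * 14.4 / ((4*pi)^3 * 1.38e-23 * 290 * 1000000.0 * 19)
R^4 = 7.75511e20 m^4
R_max = (7.75511e20)^(1/4) = 166877.2 m = 166.9 km

166.9 km


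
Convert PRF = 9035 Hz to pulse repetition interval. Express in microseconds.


PRI = 1/9035 = 0.0001106807 s = 110.7 us

110.7 us


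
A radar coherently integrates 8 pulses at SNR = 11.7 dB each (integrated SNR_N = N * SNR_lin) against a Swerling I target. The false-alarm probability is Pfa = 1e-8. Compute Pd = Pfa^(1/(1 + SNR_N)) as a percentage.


SNR_lin = 10^(11.7/10) = 14.79108
SNR_N = 8 * 14.79108 = 118.32864
1/(1 + SNR_N) = 1/119.32864 = 0.0083802
Pd = (1e-8)^0.0083802 = 0.85696
Pd = 85.7%

85.7%


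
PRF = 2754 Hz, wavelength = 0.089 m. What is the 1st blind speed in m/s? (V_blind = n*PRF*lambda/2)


V_blind = 1 * 2754 * 0.089 / 2 = 122.6 m/s

122.6 m/s


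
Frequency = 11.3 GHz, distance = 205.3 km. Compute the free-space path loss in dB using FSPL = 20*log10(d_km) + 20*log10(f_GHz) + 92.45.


20*log10(205.3) = 46.25
20*log10(11.3) = 21.06
FSPL = 159.8 dB

159.8 dB


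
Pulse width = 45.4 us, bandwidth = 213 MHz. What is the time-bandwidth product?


TBP = 45.4 * 213 = 9670.2

9670.2


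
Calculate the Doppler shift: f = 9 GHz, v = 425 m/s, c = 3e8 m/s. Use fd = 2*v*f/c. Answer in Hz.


fd = 2 * 425 * 9000000000.0 / 3e8 = 25500.0 Hz

25500.0 Hz


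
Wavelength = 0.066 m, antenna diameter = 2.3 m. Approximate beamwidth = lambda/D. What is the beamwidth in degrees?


BW_rad = 0.066 / 2.3 = 0.028696
BW_deg = 1.64 degrees

1.64 degrees


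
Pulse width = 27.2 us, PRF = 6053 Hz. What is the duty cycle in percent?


DC = 27.2e-6 * 6053 * 100 = 16.46%

16.46%


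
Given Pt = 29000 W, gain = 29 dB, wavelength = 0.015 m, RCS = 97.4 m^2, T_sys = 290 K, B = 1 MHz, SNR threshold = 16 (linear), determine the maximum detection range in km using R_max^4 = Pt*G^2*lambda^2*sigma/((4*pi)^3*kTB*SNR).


G_lin = 10^(29/10) = 794.328235
R^4 = 29000 * 794.328235^2 * 0.015^2 * 97.4 / ((4*pi)^3 * 1.38e-23 * 290 * 1000000.0 * 16)
R^4 = 3.15582e18 m^4
R_max = (3.15582e18)^(1/4) = 42148.1 m = 42.1 km

42.1 km


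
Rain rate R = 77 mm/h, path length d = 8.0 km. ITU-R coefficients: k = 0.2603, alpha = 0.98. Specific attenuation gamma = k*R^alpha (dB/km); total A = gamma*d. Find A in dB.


gamma = 0.2603 * 77^0.98 = 18.375327 dB/km
A = 18.375327 * 8.0 = 147.0 dB

147.0 dB


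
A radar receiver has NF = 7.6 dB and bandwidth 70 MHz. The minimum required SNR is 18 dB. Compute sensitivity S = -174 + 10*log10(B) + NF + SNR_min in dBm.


10*log10(70000000.0) = 78.45
S = -174 + 78.45 + 7.6 + 18 = -69.9 dBm

-69.9 dBm


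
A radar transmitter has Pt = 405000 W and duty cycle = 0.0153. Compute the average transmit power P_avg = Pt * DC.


P_avg = 405000 * 0.0153 = 6196.5 W

6196.5 W


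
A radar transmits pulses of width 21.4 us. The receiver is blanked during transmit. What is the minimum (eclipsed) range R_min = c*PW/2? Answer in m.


R_min = 3e8 * 21.4e-6 / 2 = 3210.0 m

3210.0 m


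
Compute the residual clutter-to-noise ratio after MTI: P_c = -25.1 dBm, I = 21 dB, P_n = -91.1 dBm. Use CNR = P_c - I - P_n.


CNR = -25.1 - 21 - (-91.1) = 45.0 dB

45.0 dB


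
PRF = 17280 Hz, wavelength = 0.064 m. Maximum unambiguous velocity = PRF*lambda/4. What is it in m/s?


V_ua = 17280 * 0.064 / 4 = 276.5 m/s

276.5 m/s


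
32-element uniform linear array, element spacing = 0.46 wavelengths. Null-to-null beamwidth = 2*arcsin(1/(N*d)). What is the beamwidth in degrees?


1/(N*d) = 1/(32*0.46) = 0.067935
BW = 2*arcsin(0.067935) = 7.8 degrees

7.8 degrees


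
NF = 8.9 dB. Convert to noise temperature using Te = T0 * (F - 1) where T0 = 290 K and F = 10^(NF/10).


NF_lin = 10^(8.9/10) = 7.762471
Te = 290 * (7.762471 - 1) = 1961.1 K

1961.1 K


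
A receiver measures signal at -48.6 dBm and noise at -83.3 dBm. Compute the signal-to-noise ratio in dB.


SNR = -48.6 - (-83.3) = 34.7 dB

34.7 dB


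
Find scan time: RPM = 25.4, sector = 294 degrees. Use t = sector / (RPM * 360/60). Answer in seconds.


t = 294 / (25.4 * 360) * 60 = 1.93 s

1.93 s


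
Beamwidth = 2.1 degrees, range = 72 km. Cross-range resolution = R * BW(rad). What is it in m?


BW_rad = 0.036651914
CR = 72000 * 0.036651914 = 2638.9 m

2638.9 m


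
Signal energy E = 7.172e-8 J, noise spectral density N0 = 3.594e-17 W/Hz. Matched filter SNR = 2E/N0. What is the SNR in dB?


SNR_lin = 2 * 7.172e-8 / 3.594e-17 = 3.991e9
SNR_dB = 10*log10(3.991e9) = 96.0 dB

96.0 dB


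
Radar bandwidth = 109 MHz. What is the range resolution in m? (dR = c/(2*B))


dR = 3e8 / (2 * 109000000.0) = 1.38 m

1.38 m


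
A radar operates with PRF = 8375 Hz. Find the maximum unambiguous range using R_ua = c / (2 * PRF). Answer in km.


R_ua = 3e8 / (2 * 8375) = 17910.4 m = 17.9 km

17.9 km


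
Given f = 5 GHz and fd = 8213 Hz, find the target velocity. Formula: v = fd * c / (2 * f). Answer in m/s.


v = 8213 * 3e8 / (2 * 5000000000.0) = 246.4 m/s

246.4 m/s


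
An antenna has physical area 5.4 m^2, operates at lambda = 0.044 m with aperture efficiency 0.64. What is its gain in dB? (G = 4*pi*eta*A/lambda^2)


G_linear = 4*pi*0.64*5.4/0.044^2 = 22432.53
G_dB = 10*log10(22432.53) = 43.5 dB

43.5 dB


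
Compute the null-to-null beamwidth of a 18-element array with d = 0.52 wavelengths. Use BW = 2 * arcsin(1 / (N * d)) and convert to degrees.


1/(N*d) = 1/(18*0.52) = 0.106838
BW = 2*arcsin(0.106838) = 12.3 degrees

12.3 degrees


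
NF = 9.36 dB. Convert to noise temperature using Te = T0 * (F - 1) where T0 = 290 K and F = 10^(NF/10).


NF_lin = 10^(9.36/10) = 8.629785
Te = 290 * (8.629785 - 1) = 2212.6 K

2212.6 K


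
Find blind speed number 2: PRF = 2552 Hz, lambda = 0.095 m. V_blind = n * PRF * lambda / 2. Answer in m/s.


V_blind = 2 * 2552 * 0.095 / 2 = 242.4 m/s

242.4 m/s


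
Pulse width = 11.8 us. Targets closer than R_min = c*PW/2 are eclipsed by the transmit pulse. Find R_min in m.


R_min = 3e8 * 11.8e-6 / 2 = 1770.0 m

1770.0 m


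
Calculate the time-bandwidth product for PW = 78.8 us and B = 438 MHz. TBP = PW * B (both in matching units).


TBP = 78.8 * 438 = 34514.4

34514.4


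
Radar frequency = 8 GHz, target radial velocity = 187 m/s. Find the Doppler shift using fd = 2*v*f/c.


fd = 2 * 187 * 8000000000.0 / 3e8 = 9973.3 Hz

9973.3 Hz


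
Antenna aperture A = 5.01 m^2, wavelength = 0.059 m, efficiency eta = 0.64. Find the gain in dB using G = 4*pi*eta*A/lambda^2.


G_linear = 4*pi*0.64*5.01/0.059^2 = 11575.07
G_dB = 10*log10(11575.07) = 40.6 dB

40.6 dB


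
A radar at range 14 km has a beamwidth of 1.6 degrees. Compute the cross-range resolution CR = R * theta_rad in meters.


BW_rad = 0.027925268
CR = 14000 * 0.027925268 = 391.0 m

391.0 m


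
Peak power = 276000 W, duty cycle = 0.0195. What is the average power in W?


P_avg = 276000 * 0.0195 = 5382.0 W

5382.0 W


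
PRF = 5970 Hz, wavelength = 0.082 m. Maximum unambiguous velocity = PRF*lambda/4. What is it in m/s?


V_ua = 5970 * 0.082 / 4 = 122.4 m/s

122.4 m/s
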